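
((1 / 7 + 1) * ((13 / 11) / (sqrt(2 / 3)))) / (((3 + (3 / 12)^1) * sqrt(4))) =0.25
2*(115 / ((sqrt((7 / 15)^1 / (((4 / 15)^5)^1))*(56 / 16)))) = 2944*sqrt(7) / 2205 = 3.53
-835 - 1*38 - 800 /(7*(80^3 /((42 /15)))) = -1396801 /1600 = -873.00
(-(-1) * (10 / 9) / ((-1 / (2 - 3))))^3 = 1000 / 729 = 1.37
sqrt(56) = 2 * sqrt(14) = 7.48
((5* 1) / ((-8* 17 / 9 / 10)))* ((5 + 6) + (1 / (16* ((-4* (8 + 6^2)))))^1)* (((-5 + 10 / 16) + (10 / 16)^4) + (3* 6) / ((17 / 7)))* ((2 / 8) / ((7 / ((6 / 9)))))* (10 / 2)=-13.82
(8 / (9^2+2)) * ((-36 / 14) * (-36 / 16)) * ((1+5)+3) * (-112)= -562.12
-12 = -12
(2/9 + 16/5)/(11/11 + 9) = 77/225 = 0.34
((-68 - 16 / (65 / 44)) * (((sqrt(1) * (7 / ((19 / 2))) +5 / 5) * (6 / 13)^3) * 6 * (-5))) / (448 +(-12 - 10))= 36523872 / 38528789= 0.95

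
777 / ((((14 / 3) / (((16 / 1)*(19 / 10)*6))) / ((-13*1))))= -1974024 / 5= -394804.80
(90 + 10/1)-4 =96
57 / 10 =5.70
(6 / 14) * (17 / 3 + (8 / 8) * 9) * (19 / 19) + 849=5987 / 7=855.29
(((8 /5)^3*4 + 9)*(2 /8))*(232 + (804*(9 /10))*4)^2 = 62028196.19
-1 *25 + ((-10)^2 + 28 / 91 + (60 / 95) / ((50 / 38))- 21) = 17806 / 325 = 54.79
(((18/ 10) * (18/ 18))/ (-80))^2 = 81/ 160000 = 0.00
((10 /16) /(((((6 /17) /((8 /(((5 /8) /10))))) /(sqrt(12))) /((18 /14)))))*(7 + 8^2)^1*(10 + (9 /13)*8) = 58515360*sqrt(3) /91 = 1113753.59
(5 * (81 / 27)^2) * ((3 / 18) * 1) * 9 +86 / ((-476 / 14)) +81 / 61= 137503 / 2074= 66.30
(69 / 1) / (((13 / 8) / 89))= 49128 / 13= 3779.08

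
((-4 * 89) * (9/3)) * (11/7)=-11748/7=-1678.29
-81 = -81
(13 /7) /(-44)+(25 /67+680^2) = 9542093229 /20636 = 462400.33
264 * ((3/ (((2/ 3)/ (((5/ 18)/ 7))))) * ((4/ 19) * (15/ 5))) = 3960/ 133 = 29.77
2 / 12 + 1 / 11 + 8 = 545 / 66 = 8.26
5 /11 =0.45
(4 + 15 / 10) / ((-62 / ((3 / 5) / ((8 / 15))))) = -99 / 992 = -0.10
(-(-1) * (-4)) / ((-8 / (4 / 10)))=1 / 5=0.20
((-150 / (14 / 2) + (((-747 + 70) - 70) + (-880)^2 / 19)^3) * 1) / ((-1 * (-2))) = 3075343511131099351 / 96026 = 32026154490774.37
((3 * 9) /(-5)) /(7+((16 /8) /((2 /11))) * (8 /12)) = -0.38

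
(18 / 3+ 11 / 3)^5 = 20511149 / 243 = 84408.02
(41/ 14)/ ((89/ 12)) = 0.39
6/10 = 3/5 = 0.60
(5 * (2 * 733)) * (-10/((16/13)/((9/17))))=-2144025/68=-31529.78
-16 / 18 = -8 / 9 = -0.89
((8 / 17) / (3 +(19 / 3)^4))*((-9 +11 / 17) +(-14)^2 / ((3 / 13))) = 2316060 / 9433249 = 0.25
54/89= 0.61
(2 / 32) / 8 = 1 / 128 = 0.01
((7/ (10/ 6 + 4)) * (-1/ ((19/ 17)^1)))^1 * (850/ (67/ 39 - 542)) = 696150/ 400349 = 1.74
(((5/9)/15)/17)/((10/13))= 13/4590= 0.00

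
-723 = -723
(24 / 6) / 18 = 2 / 9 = 0.22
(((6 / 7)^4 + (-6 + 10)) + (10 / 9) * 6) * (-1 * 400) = -32288000 / 7203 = -4482.58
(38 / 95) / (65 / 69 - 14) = -138 / 4505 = -0.03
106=106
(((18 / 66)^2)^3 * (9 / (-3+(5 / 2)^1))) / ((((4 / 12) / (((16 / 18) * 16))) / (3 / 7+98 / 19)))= -415984896 / 235617613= -1.77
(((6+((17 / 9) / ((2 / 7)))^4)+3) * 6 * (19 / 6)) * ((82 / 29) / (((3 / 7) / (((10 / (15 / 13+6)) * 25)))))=1785327989843125 / 212340204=8407866.04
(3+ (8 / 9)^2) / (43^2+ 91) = 307 / 157140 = 0.00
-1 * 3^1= -3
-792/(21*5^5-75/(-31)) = -124/10275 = -0.01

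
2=2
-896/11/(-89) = 0.92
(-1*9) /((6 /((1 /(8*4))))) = -3 /64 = -0.05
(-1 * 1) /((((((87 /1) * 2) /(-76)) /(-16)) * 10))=-304 /435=-0.70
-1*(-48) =48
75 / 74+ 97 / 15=8303 / 1110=7.48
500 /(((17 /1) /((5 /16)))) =9.19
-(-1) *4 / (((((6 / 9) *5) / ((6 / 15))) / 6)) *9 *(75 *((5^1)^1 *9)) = 87480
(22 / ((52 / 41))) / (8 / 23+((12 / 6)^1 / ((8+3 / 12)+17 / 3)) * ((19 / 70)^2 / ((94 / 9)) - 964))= -99736654325 / 794563255694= -0.13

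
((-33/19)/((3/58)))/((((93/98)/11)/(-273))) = 62586524/589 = 106258.95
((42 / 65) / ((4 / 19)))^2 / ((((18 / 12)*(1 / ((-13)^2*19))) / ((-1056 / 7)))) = -76052592 / 25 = -3042103.68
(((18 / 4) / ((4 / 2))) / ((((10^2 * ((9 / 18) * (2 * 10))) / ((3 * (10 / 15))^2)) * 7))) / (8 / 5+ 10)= 9 / 81200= 0.00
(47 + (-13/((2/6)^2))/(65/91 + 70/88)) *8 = -37816/155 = -243.97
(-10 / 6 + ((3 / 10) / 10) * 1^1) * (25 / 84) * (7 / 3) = -491 / 432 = -1.14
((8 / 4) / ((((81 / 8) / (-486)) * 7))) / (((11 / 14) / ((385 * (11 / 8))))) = -9240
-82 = -82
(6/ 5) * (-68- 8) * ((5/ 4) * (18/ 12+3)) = -513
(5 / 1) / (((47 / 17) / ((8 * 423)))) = 6120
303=303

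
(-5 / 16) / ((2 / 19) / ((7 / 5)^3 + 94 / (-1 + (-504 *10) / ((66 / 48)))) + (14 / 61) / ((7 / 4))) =-79416319985 / 43169580256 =-1.84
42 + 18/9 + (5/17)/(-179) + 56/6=486865/9129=53.33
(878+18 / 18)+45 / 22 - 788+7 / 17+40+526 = 246637 / 374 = 659.46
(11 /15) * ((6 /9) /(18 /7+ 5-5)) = 77 /405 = 0.19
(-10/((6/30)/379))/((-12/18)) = 28425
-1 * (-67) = 67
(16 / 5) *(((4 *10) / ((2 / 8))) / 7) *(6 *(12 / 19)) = 277.17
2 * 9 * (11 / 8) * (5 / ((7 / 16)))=1980 / 7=282.86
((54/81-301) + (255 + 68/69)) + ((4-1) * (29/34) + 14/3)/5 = -503249/11730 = -42.90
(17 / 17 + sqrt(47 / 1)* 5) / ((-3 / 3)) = -5* sqrt(47) - 1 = -35.28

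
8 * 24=192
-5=-5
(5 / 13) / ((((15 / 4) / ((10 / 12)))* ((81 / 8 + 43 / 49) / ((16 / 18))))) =31360 / 4541589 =0.01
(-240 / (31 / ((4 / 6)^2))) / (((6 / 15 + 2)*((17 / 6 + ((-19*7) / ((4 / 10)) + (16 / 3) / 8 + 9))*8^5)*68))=5 / 2486697984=0.00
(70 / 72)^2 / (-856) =-1225 / 1109376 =-0.00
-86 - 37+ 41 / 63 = -7708 / 63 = -122.35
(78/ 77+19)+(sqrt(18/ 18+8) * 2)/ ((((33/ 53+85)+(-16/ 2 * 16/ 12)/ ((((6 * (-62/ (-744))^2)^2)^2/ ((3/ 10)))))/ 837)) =216708410384/ 10830949283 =20.01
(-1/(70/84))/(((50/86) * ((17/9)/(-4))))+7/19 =4.74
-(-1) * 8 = 8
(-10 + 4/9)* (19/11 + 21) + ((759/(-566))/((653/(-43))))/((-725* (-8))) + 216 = -248662303337/212223171600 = -1.17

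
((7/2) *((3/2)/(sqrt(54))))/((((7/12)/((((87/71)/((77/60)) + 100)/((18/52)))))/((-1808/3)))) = -12972327680 *sqrt(6)/147609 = -215268.61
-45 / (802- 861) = 45 / 59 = 0.76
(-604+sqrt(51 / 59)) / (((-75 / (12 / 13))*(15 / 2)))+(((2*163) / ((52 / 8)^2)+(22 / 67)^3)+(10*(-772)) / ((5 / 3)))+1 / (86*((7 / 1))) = -53050171591552859 / 11474634785250 - 8*sqrt(3009) / 287625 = -4623.26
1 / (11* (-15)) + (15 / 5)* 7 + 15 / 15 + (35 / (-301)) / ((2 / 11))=303019 / 14190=21.35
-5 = -5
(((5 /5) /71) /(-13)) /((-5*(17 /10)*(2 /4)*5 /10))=8 /15691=0.00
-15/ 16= -0.94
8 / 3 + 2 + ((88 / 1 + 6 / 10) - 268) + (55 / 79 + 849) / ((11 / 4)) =134.25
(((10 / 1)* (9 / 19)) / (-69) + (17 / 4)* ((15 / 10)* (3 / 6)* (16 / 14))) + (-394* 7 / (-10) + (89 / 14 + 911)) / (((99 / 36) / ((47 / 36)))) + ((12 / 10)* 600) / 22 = 912686792 / 1514205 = 602.75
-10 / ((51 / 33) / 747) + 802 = -68536 / 17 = -4031.53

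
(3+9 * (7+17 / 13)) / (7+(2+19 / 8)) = 8088 / 1183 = 6.84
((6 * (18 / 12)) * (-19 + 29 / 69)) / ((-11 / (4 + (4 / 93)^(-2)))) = 16755099 / 2024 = 8278.21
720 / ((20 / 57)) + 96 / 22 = 22620 / 11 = 2056.36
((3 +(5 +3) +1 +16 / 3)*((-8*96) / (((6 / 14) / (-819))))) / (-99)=-8479744 / 33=-256961.94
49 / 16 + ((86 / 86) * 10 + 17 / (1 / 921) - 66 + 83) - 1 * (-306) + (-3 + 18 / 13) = 3326221 / 208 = 15991.45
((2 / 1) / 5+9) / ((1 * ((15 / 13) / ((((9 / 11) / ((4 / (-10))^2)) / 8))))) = 1833 / 352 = 5.21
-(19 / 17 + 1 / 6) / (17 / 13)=-1703 / 1734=-0.98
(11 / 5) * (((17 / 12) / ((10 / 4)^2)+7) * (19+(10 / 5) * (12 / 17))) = 2068814 / 6375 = 324.52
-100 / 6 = -50 / 3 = -16.67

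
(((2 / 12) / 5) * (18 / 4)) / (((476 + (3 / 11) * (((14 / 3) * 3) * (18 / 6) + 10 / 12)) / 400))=1320 / 10729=0.12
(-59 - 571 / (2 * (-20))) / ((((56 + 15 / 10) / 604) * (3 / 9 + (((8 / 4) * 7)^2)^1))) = -810417 / 338675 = -2.39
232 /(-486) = -116 /243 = -0.48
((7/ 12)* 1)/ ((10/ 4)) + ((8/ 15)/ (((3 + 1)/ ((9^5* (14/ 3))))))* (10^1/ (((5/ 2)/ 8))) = 35271943/ 30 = 1175731.43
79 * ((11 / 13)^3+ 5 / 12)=2129603 / 26364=80.78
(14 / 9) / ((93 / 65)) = 910 / 837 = 1.09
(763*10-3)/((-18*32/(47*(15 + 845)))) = -535214.13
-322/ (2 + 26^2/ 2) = -161/ 170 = -0.95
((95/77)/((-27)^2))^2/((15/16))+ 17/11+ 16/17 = 399593636065/160696598139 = 2.49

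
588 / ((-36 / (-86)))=4214 / 3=1404.67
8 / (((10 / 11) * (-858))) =-2 / 195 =-0.01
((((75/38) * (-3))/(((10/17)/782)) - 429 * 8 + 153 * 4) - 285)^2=173976581025/1444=120482396.83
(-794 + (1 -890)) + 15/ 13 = -21864/ 13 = -1681.85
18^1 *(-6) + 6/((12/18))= -99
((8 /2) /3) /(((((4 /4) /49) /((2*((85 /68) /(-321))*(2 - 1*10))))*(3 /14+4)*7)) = 7840 /56817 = 0.14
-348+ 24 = -324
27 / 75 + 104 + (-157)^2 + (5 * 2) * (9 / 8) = 2476461 / 100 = 24764.61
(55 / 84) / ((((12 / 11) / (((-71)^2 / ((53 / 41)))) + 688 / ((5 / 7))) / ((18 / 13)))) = 1875630075 / 1992742722152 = 0.00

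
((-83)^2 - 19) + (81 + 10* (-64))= 6311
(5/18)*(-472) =-131.11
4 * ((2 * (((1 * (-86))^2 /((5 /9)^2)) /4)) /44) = 299538 /275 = 1089.23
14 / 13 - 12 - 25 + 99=820 / 13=63.08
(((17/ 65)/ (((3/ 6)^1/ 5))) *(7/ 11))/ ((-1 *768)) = -119/ 54912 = -0.00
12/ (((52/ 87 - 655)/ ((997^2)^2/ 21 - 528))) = -862775419.19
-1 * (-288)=288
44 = 44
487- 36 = 451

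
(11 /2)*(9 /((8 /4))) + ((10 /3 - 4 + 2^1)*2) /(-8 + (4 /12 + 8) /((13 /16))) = 1141 /44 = 25.93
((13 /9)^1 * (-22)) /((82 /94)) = -36.43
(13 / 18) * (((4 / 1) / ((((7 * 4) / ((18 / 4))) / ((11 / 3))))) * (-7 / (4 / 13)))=-1859 / 48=-38.73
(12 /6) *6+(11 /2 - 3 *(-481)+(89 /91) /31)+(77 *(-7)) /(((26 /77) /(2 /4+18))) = -28070.45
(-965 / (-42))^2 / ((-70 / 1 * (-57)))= 186245 / 1407672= 0.13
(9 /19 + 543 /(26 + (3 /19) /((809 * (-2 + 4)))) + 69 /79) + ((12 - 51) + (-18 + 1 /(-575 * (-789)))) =-3784833888862106 /108858571769325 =-34.77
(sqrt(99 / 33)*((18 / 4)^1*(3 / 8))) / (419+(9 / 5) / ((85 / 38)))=11475*sqrt(3) / 2854672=0.01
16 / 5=3.20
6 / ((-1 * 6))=-1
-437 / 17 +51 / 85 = -25.11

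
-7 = -7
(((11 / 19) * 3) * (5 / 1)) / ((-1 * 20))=-33 / 76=-0.43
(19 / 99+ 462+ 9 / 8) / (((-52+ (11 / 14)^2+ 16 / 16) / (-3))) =17980403 / 651750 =27.59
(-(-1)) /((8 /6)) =3 /4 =0.75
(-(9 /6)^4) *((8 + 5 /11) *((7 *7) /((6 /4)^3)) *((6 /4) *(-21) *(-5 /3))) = -1435455 /44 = -32623.98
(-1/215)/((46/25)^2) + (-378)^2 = 142884.00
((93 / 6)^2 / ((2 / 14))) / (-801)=-6727 / 3204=-2.10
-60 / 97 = -0.62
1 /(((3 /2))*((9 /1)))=2 /27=0.07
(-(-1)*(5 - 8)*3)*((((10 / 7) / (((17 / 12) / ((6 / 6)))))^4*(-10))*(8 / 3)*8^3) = 25480396800000 / 200533921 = 127062.78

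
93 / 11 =8.45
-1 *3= -3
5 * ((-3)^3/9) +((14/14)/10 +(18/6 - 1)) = -129/10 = -12.90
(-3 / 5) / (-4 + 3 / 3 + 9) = -1 / 10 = -0.10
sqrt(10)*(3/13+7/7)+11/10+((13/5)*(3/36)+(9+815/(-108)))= 374/135+16*sqrt(10)/13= 6.66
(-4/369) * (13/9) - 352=-1169044/3321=-352.02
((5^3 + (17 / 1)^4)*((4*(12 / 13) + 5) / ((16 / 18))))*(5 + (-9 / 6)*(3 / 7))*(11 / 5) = 28540307961 / 3640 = 7840743.95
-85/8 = -10.62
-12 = -12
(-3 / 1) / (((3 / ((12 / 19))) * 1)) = -12 / 19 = -0.63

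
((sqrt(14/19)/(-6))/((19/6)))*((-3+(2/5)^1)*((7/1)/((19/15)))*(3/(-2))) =-819*sqrt(266)/13718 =-0.97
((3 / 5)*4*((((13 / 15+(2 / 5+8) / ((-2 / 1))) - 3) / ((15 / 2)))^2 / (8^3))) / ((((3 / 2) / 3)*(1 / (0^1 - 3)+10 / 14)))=2527 / 144000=0.02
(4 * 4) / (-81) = -16 / 81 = -0.20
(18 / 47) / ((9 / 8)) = 16 / 47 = 0.34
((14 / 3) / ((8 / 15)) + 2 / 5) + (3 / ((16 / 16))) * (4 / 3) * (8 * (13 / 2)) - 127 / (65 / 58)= 5399 / 52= 103.83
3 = 3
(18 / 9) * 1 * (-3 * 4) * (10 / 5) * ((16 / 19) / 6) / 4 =-32 / 19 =-1.68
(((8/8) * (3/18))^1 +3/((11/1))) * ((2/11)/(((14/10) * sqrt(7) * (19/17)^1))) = 2465 * sqrt(7)/337953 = 0.02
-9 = -9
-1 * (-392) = 392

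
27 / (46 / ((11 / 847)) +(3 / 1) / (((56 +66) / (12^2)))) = 1647 / 216278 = 0.01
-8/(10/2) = -8/5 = -1.60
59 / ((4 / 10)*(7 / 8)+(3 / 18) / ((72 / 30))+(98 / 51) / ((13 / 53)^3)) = 793292760 / 1756433219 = 0.45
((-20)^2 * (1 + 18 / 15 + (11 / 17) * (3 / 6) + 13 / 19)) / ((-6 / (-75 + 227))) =-32505.10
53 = 53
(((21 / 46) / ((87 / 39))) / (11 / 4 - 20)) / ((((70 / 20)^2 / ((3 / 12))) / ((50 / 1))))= -1300 / 107387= -0.01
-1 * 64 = -64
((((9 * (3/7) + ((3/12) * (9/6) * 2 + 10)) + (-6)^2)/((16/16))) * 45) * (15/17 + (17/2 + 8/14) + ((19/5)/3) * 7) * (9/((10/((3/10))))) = 7711751853/666400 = 11572.26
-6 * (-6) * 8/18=16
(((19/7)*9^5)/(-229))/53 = -1121931/84959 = -13.21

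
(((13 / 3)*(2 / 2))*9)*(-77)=-3003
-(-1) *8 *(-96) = -768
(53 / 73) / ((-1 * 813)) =-53 / 59349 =-0.00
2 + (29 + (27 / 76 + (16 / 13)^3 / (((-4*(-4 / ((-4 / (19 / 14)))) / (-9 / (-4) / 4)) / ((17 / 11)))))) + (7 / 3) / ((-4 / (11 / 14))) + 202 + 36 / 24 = 2579799683 / 11020152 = 234.10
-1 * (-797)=797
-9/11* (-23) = 207/11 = 18.82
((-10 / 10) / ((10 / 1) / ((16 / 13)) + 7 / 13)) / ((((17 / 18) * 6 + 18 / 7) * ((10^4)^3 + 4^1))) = -546 / 38968250000155873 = -0.00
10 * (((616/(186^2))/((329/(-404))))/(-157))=0.00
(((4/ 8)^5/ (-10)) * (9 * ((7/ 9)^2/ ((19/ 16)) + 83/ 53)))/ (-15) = 169289/ 43502400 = 0.00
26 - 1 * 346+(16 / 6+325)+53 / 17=550 / 51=10.78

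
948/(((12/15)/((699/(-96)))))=-276105/32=-8628.28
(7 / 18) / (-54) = -7 / 972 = -0.01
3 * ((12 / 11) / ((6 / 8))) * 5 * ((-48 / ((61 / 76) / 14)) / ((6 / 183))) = -6128640 / 11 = -557149.09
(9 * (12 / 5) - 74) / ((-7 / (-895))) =-46898 / 7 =-6699.71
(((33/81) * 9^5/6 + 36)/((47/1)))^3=637709.73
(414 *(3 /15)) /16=207 /40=5.18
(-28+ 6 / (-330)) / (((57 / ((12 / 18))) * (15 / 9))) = -0.20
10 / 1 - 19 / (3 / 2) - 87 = -269 / 3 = -89.67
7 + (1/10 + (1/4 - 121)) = -2273/20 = -113.65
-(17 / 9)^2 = -289 / 81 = -3.57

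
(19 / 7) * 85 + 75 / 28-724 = -13737 / 28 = -490.61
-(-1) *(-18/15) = -6/5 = -1.20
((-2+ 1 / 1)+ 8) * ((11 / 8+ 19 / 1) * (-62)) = -35371 / 4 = -8842.75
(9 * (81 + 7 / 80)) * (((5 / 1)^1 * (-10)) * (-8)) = 291915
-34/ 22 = -17/ 11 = -1.55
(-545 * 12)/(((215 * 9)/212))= -716.53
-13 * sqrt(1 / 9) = -13 / 3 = -4.33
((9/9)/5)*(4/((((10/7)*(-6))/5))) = -7/15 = -0.47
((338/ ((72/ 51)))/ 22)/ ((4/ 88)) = 239.42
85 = 85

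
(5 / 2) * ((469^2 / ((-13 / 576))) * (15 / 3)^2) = -7918596000 / 13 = -609122769.23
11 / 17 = 0.65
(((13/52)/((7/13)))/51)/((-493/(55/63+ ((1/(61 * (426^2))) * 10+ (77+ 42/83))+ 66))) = -6035908876673/2263968065813832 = -0.00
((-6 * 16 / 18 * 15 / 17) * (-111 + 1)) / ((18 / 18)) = 8800 / 17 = 517.65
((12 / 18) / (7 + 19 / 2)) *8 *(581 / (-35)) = -2656 / 495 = -5.37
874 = 874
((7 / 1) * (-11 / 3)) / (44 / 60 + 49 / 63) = -1155 / 68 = -16.99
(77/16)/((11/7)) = 49/16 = 3.06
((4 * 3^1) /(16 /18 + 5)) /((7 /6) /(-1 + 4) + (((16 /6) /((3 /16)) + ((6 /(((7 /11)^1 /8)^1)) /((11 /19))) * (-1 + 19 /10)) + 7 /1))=68040 /4636811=0.01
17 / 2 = 8.50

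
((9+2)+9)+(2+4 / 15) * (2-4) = 232 / 15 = 15.47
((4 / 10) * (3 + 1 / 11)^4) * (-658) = -1758618176 / 73205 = -24023.20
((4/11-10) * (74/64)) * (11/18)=-1961/288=-6.81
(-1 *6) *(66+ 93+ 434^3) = -490479978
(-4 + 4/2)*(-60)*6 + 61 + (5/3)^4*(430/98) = 814.86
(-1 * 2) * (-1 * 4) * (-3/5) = -24/5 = -4.80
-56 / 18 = -28 / 9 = -3.11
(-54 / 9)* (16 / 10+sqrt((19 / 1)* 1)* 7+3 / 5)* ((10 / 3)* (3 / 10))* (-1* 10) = 132+420* sqrt(19) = 1962.74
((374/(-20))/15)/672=-187/100800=-0.00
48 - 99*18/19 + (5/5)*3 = -813/19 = -42.79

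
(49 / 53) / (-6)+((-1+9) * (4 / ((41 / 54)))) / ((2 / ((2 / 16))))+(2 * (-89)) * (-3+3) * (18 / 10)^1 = 32335 / 13038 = 2.48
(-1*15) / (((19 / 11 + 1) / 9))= -99 / 2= -49.50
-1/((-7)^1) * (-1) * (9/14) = -9/98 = -0.09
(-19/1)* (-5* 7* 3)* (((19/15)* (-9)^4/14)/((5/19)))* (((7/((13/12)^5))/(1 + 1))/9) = 2177371881216/1856465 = 1172859.11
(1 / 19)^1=1 / 19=0.05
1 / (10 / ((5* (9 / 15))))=0.30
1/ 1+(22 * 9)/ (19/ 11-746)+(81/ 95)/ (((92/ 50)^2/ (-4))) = -7498972/ 27429179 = -0.27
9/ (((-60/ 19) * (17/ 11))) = -627/ 340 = -1.84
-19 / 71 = -0.27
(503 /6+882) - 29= 5621 /6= 936.83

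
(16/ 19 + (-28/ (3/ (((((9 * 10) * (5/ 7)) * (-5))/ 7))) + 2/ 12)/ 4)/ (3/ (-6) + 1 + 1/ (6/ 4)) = 344821/ 3724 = 92.59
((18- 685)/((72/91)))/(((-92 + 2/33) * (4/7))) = 4673669/291264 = 16.05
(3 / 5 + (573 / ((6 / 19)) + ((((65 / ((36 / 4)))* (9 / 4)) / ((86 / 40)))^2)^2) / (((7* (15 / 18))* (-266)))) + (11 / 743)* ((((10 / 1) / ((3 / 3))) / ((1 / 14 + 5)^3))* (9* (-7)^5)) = -1475846081776715886123 / 8464228191485941630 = -174.36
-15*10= -150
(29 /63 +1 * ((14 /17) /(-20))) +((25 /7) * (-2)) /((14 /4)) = -121577 /74970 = -1.62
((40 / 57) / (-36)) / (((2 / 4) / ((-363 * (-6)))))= -4840 / 57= -84.91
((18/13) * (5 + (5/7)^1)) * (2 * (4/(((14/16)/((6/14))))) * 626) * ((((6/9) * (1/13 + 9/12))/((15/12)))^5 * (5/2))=1507775042650112/1862544922875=809.52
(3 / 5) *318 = 954 / 5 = 190.80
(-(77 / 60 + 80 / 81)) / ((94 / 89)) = -327431 / 152280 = -2.15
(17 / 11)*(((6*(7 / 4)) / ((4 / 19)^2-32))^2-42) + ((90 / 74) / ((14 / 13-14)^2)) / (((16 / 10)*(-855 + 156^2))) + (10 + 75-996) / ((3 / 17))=-5227.08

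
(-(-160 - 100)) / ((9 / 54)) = 1560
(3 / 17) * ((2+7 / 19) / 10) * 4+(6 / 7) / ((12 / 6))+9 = 21696 / 2261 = 9.60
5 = 5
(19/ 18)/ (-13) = -19/ 234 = -0.08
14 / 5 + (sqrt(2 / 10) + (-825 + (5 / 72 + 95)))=-261767 / 360 + sqrt(5) / 5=-726.68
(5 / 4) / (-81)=-5 / 324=-0.02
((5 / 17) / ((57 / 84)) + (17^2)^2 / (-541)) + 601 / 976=-26150885425 / 170549168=-153.33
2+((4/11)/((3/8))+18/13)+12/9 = 2440/429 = 5.69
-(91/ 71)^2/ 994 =-0.00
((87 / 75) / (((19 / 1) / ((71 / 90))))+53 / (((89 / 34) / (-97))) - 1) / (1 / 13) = -97188844987 / 3804750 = -25544.08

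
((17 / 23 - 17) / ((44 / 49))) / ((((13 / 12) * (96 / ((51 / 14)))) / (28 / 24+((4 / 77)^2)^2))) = -71115045847 / 96098370368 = -0.74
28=28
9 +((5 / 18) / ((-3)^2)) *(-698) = -1016 / 81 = -12.54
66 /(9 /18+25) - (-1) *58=1030 /17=60.59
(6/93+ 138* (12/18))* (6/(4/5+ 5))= 85620/899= 95.24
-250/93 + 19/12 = -137/124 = -1.10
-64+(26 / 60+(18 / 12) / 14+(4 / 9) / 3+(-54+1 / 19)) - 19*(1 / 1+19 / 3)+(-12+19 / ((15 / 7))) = -18653479 / 71820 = -259.73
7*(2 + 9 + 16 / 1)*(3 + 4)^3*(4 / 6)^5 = 76832 / 9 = 8536.89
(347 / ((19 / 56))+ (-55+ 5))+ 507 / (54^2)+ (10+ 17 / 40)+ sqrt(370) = sqrt(370)+ 181602439 / 184680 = 1002.57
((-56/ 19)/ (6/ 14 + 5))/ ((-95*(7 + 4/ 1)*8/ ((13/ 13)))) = 49/ 754490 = 0.00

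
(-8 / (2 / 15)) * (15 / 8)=-225 / 2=-112.50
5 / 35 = 1 / 7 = 0.14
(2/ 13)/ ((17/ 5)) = 10/ 221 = 0.05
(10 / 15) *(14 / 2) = 14 / 3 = 4.67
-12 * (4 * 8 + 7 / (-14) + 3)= -414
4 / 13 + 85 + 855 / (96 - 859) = 835052 / 9919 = 84.19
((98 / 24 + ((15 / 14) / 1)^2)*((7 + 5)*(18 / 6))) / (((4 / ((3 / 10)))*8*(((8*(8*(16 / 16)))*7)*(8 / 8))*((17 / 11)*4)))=76131 / 119418880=0.00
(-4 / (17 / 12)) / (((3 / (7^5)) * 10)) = -134456 / 85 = -1581.84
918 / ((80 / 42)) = 481.95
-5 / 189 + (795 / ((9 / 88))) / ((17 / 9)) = 13222355 / 3213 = 4115.27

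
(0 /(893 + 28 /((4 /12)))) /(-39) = 0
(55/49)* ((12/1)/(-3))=-220/49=-4.49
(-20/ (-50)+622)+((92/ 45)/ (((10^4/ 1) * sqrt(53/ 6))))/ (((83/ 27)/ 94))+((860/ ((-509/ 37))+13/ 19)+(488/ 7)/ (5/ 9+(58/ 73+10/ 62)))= 3243 * sqrt(318)/ 27493750+3160657922909/ 5209622635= 606.70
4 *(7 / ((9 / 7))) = 196 / 9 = 21.78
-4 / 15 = -0.27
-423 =-423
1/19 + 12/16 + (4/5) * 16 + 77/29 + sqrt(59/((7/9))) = 3 * sqrt(413)/7 + 179161/11020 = 24.97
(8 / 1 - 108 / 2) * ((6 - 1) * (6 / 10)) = -138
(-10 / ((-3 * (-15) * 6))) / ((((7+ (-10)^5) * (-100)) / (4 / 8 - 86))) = 19 / 59995800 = 0.00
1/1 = 1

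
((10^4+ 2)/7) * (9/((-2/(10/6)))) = -75015/7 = -10716.43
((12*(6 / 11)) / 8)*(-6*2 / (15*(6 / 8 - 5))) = 144 / 935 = 0.15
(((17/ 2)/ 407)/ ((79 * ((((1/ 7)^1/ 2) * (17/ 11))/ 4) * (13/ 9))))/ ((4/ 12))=0.02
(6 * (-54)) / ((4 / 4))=-324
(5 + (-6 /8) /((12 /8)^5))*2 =794 /81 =9.80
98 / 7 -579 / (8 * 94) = 9949 / 752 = 13.23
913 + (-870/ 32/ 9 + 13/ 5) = 219019/ 240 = 912.58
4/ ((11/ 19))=76/ 11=6.91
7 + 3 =10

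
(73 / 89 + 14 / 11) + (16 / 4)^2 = 17713 / 979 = 18.09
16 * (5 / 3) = 26.67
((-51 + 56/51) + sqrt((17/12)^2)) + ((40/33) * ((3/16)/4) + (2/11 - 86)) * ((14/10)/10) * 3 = -6320979/74800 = -84.51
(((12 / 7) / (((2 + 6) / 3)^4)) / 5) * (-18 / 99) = -0.00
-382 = -382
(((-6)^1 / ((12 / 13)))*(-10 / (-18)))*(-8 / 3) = 260 / 27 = 9.63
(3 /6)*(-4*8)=-16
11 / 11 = 1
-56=-56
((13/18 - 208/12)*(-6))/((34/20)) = 2990/51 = 58.63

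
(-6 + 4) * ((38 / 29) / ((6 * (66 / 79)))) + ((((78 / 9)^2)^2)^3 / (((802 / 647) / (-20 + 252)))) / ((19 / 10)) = 22847207636637825155964049 / 1291646624301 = 17688435216560.91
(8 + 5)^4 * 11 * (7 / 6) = 2199197 / 6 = 366532.83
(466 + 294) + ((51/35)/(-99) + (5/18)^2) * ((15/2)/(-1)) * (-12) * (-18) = 50731/77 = 658.84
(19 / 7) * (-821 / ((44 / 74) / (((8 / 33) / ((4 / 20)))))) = -11543260 / 2541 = -4542.80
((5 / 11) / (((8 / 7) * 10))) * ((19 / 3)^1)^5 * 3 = 17332693 / 14256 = 1215.82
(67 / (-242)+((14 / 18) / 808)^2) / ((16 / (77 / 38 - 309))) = 20665020340775 / 3890421798912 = 5.31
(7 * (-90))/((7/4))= -360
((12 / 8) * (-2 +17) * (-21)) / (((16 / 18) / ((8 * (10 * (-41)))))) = 1743525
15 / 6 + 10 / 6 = 25 / 6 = 4.17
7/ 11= 0.64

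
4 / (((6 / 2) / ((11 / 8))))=11 / 6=1.83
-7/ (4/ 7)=-49/ 4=-12.25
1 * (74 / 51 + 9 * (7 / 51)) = 137 / 51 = 2.69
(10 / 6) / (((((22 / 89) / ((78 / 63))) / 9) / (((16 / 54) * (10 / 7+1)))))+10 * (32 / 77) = 847240 / 14553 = 58.22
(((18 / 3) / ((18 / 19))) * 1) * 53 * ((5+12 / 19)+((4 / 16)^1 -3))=3869 / 4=967.25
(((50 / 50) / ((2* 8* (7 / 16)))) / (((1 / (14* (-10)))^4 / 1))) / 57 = 54880000 / 57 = 962807.02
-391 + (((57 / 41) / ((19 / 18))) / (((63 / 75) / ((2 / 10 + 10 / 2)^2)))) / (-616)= -8642230 / 22099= -391.07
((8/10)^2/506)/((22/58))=232/69575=0.00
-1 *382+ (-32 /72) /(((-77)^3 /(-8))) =-1569560486 /4108797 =-382.00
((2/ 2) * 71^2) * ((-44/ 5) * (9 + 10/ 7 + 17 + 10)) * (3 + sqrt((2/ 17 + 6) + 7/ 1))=-58112648 * sqrt(3791)/ 595 -174337944/ 35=-10994629.48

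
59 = 59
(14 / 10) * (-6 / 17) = -42 / 85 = -0.49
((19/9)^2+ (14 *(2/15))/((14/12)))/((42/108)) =4906/315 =15.57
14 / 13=1.08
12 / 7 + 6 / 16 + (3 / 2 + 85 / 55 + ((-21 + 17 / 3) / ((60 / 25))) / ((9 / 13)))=-204257 / 49896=-4.09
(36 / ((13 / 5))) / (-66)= -30 / 143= -0.21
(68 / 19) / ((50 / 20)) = 136 / 95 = 1.43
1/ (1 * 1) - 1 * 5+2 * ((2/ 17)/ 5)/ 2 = -338/ 85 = -3.98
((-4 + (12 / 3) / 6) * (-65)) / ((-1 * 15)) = -130 / 9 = -14.44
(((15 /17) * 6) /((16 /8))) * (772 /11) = 34740 /187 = 185.78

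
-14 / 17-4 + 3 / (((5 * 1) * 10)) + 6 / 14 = -25793 / 5950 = -4.33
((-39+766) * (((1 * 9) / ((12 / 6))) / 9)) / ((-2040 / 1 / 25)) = -3635 / 816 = -4.45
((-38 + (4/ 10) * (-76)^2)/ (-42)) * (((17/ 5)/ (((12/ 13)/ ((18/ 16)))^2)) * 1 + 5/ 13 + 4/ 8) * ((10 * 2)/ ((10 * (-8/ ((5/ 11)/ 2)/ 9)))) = 47079321/ 286720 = 164.20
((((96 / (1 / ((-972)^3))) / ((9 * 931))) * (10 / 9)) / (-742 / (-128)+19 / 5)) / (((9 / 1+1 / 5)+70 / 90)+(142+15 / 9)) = -78364164096000 / 9883912157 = -7928.46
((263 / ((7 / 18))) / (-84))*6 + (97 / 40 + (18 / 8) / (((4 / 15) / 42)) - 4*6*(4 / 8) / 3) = 74601 / 245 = 304.49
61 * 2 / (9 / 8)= 108.44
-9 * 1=-9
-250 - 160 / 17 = -4410 / 17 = -259.41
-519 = -519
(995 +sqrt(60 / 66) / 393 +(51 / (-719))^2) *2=1990.01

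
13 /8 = 1.62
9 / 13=0.69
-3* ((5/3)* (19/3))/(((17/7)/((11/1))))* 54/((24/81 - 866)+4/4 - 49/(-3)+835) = 579.29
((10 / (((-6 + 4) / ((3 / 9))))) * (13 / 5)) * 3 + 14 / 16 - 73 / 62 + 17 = 917 / 248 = 3.70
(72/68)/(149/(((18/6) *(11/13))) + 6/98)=14553/807602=0.02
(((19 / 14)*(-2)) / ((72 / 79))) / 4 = -1501 / 2016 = -0.74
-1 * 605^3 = -221445125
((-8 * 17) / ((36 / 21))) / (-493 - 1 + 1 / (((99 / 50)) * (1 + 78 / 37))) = 90321 / 562234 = 0.16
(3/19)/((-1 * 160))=-3/3040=-0.00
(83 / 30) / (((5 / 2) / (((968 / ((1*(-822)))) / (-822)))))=0.00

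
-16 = -16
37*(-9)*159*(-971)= 51411537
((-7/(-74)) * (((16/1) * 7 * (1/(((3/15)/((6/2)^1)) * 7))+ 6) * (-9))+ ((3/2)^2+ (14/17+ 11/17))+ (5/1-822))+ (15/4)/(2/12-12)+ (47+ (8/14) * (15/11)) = -13414529907/13754972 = -975.25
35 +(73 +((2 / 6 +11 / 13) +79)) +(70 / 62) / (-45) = 682436 / 3627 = 188.15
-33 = -33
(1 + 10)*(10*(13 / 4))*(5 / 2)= 3575 / 4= 893.75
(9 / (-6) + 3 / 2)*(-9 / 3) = 0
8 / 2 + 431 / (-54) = -215 / 54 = -3.98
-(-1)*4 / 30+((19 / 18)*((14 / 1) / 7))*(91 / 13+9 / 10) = 1513 / 90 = 16.81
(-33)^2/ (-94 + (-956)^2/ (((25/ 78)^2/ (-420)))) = -136125/ 467072488166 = -0.00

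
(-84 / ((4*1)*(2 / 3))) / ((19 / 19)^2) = -63 / 2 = -31.50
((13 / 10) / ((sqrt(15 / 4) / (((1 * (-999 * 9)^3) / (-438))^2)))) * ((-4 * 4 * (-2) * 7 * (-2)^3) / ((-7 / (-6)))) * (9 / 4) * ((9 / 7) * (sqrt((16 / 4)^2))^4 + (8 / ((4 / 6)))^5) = -1591774457426180362732795000.00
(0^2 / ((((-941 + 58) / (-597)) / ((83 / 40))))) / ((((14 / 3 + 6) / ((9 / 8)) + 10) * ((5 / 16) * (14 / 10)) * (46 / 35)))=0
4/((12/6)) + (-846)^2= 715718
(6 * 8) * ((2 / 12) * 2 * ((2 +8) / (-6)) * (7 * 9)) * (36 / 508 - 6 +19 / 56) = 1192650 / 127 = 9390.94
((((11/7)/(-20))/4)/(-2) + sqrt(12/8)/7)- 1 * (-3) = 3.18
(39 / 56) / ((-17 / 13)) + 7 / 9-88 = -751883 / 8568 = -87.75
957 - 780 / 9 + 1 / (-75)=21758 / 25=870.32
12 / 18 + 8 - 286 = -832 / 3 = -277.33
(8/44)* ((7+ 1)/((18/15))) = 40/33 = 1.21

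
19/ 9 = 2.11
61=61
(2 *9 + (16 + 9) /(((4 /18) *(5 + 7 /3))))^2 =2152089 /1936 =1111.62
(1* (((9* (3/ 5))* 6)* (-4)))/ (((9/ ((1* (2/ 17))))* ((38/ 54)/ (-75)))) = 58320/ 323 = 180.56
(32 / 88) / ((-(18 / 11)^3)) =-121 / 1458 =-0.08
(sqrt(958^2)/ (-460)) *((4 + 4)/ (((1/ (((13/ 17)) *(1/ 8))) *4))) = -6227/ 15640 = -0.40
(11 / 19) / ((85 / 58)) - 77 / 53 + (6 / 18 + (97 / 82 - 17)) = -348304441 / 21056370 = -16.54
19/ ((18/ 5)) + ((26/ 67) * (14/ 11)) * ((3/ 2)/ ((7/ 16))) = 92479/ 13266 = 6.97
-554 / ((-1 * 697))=554 / 697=0.79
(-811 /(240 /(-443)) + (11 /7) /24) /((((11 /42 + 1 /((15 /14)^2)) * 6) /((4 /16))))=12575105 /228416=55.05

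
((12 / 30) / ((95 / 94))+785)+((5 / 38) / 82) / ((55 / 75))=673007527 / 856900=785.40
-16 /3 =-5.33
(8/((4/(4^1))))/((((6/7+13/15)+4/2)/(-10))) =-8400/391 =-21.48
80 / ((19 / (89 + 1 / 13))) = 92640 / 247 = 375.06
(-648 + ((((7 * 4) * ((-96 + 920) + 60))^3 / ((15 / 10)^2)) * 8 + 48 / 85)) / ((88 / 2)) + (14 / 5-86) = 187489569657118 / 153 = 1225422023902.73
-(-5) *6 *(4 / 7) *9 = 1080 / 7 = 154.29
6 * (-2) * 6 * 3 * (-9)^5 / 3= 4251528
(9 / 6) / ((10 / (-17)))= -51 / 20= -2.55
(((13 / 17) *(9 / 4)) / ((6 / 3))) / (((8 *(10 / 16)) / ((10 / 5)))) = 117 / 340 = 0.34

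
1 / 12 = 0.08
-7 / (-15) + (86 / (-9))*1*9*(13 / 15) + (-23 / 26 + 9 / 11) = -318031 / 4290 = -74.13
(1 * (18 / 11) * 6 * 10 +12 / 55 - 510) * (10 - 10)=0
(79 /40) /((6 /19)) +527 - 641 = -25859 /240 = -107.75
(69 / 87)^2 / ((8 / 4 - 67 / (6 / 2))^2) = 4761 / 3129361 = 0.00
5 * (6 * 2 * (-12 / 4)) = -180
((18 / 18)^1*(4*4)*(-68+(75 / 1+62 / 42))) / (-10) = -1424 / 105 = -13.56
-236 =-236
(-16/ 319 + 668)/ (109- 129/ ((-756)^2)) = 40593534912/ 6624279035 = 6.13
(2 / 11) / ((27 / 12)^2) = 32 / 891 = 0.04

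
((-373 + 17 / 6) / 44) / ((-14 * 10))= 0.06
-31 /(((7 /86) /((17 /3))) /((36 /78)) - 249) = 90644 /727985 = 0.12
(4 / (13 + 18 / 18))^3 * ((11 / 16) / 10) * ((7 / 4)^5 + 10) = 297517 / 7024640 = 0.04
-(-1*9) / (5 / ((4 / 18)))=2 / 5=0.40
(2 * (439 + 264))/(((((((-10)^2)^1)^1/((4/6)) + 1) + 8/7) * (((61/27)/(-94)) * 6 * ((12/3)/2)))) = -693861/21655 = -32.04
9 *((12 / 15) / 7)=1.03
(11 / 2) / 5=11 / 10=1.10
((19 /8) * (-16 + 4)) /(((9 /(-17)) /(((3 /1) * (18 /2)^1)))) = 2907 /2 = 1453.50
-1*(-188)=188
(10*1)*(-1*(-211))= 2110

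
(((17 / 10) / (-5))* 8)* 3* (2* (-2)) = 816 / 25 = 32.64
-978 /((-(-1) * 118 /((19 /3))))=-3097 /59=-52.49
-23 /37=-0.62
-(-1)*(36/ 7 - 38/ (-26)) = 601/ 91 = 6.60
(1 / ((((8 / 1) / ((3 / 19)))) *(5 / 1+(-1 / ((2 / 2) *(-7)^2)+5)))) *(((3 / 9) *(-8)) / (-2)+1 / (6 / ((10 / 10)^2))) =147 / 49552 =0.00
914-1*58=856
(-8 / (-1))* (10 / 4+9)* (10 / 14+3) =341.71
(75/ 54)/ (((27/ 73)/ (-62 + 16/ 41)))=-768325/ 3321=-231.35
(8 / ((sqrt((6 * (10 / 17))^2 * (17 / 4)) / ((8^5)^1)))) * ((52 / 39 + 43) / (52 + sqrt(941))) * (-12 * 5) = -3625975808 * sqrt(17) / 5289 + 69730304 * sqrt(15997) / 5289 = -1159169.01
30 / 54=5 / 9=0.56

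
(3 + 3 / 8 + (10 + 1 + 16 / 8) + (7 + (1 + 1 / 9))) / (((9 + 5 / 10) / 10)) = 8815 / 342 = 25.77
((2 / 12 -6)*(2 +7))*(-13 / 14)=195 / 4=48.75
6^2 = 36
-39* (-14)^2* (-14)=107016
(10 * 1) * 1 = 10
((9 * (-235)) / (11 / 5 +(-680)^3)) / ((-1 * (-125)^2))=-423 / 982599993125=-0.00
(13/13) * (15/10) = 3/2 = 1.50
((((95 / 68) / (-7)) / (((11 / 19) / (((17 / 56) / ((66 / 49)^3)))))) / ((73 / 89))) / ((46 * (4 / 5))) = -1928543225 / 1359299487744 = -0.00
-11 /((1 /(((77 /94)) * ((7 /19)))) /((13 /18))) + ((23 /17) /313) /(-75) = -10253414393 /4276487700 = -2.40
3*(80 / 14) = 120 / 7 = 17.14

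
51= 51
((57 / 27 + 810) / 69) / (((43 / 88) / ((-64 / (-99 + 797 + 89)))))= -41164288 / 21015261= -1.96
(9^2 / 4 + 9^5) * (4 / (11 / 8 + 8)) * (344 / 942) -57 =35900403 / 3925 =9146.60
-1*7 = -7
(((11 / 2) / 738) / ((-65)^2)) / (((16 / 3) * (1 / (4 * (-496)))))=-341 / 519675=-0.00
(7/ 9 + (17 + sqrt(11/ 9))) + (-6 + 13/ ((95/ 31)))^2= 21.97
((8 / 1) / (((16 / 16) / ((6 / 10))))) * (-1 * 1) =-4.80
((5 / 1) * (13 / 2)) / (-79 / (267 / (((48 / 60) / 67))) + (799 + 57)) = 5813925 / 153129208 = 0.04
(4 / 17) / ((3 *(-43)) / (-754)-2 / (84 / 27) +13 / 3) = 7917 / 129931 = 0.06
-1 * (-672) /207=224 /69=3.25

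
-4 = -4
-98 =-98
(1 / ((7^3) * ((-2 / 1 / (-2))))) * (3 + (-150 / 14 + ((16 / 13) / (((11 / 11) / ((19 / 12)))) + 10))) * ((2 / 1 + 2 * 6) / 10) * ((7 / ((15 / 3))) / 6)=578 / 143325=0.00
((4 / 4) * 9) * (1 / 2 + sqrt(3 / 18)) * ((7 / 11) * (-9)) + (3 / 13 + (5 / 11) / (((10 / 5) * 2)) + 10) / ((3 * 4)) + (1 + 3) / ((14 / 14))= -41.95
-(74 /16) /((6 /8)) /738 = -37 /4428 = -0.01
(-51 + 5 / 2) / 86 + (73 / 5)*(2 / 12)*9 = 18349 / 860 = 21.34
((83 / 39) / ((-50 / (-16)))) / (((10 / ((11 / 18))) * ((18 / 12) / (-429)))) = -40172 / 3375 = -11.90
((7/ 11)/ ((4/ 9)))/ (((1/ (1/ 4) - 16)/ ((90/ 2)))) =-945/ 176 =-5.37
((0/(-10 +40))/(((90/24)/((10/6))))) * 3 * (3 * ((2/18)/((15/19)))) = 0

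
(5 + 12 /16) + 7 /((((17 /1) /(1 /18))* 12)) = 21121 /3672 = 5.75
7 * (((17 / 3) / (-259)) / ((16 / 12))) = -17 / 148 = -0.11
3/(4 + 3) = 3/7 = 0.43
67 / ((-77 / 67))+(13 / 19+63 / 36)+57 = 6645 / 5852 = 1.14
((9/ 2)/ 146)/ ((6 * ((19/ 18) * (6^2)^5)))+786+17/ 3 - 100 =8593736601601/ 12424679424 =691.67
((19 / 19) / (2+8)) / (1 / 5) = 1 / 2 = 0.50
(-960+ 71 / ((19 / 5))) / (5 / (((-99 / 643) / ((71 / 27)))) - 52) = 47806605 / 6977959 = 6.85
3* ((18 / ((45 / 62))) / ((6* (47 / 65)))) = 806 / 47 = 17.15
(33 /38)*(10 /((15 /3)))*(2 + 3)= 165 /19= 8.68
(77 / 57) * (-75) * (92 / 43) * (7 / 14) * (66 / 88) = -132825 / 1634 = -81.29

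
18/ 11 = 1.64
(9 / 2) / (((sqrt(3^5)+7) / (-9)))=-1.79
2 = 2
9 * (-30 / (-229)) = 270 / 229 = 1.18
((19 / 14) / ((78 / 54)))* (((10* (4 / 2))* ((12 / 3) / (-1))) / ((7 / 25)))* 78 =-1026000 / 49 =-20938.78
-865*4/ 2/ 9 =-1730/ 9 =-192.22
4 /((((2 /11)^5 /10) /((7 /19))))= 5636785 /76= 74168.22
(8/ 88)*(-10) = -10/ 11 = -0.91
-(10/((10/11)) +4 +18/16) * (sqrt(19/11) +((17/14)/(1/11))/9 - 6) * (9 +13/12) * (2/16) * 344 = 127301801/4032 - 20339 * sqrt(209)/32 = 22384.20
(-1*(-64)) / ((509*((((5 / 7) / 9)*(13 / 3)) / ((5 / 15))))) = 4032 / 33085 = 0.12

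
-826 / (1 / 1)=-826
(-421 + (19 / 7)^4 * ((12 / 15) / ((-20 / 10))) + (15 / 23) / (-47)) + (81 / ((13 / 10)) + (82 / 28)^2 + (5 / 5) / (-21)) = -752878820417 / 2024475180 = -371.89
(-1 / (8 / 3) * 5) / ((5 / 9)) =-27 / 8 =-3.38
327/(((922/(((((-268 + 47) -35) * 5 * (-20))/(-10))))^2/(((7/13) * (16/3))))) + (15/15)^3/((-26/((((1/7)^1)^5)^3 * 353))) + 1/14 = 94959702416685366144782/13116434755509751939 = 7239.75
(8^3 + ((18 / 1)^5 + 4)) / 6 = 315014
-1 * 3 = -3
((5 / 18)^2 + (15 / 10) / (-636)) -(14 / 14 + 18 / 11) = -967717 / 377784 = -2.56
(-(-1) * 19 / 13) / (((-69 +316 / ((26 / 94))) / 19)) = 361 / 13955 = 0.03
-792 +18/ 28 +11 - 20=-800.36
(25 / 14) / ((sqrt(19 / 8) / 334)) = 387.01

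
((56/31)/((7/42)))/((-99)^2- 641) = 42/35495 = 0.00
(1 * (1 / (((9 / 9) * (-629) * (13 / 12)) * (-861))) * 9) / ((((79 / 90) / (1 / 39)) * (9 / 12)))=1440 / 2410162573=0.00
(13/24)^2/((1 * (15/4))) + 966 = 2086729/2160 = 966.08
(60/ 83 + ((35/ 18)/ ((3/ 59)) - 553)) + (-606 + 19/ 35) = -175614947/ 156870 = -1119.49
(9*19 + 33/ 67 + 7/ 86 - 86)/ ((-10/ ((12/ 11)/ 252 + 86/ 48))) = -545507521/ 35493920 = -15.37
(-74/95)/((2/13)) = -481/95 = -5.06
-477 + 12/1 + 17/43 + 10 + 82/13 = -448.30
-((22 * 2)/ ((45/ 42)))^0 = -1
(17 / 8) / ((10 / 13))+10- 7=461 / 80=5.76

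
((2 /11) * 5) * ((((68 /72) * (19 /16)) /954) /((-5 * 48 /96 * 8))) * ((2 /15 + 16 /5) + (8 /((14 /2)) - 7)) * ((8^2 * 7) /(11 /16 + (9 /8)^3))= 82688 /2889513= 0.03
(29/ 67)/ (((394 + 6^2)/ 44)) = 638/ 14405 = 0.04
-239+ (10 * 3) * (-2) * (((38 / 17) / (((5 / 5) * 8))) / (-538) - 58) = 29642471 / 9146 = 3241.03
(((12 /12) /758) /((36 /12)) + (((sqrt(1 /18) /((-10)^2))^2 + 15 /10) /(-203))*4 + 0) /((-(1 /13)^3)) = 221474910163 /3462165000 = 63.97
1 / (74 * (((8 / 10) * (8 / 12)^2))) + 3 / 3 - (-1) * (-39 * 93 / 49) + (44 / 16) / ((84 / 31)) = -12525803 / 174048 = -71.97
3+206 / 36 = 157 / 18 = 8.72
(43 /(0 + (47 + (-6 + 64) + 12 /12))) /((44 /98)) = 2107 /2332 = 0.90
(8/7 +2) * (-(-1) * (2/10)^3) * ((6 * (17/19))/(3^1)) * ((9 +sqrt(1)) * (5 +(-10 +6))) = 1496/3325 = 0.45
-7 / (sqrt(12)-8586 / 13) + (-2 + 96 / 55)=-164845037 / 675742540 + 1183 * sqrt(3) / 36858684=-0.24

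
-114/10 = -57/5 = -11.40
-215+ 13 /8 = -213.38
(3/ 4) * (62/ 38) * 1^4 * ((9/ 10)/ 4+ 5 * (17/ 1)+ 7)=343077/ 3040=112.85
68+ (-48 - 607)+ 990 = 403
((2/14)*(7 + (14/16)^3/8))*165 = 683925/4096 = 166.97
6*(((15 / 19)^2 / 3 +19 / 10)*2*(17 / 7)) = 61.43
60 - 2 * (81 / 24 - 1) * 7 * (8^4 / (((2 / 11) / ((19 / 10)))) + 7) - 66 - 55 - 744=-28484883 / 20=-1424244.15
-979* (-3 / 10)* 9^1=26433 / 10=2643.30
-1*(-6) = 6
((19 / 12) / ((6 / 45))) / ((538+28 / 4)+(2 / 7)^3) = 32585 / 1495544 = 0.02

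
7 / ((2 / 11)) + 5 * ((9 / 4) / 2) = 353 / 8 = 44.12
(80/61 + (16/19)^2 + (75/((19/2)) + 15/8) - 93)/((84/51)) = -243211197/4932704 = -49.31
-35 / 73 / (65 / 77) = -539 / 949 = -0.57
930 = 930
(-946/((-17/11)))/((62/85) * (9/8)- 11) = -208120/3461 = -60.13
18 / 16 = 9 / 8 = 1.12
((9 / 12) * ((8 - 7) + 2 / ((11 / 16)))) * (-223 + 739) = 16641 / 11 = 1512.82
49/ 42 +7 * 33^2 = 45745/ 6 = 7624.17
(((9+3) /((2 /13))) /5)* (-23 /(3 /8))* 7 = -33488 /5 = -6697.60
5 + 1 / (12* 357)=21421 / 4284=5.00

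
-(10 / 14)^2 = -25 / 49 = -0.51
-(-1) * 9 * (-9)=-81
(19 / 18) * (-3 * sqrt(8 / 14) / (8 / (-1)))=19 * sqrt(7) / 168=0.30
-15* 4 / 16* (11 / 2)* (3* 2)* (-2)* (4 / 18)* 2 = 110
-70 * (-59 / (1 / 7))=28910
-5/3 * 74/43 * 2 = -740/129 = -5.74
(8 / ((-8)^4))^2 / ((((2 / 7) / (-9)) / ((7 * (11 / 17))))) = -4851 / 8912896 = -0.00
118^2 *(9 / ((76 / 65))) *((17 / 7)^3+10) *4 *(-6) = -407749441320 / 6517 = -62567046.39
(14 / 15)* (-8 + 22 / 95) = -3444 / 475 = -7.25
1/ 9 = 0.11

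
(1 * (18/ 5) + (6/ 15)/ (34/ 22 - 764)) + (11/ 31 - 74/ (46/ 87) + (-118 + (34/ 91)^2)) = -62856139547038/ 247599043055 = -253.86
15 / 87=5 / 29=0.17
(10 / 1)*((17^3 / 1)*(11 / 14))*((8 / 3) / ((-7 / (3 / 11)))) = -196520 / 49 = -4010.61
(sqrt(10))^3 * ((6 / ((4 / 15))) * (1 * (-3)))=-675 * sqrt(10)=-2134.54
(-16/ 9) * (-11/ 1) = 176/ 9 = 19.56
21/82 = 0.26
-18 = -18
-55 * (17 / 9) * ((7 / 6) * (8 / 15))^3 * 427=-1752845248 / 164025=-10686.45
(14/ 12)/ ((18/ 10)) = 35/ 54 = 0.65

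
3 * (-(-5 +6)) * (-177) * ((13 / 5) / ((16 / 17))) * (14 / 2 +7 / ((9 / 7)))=91273 / 5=18254.60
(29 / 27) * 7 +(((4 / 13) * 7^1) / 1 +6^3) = 79211 / 351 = 225.67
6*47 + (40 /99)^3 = 273688318 /970299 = 282.07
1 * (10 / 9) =10 / 9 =1.11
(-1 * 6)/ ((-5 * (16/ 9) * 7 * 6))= 9/ 560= 0.02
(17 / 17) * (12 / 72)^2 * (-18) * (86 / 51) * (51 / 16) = -43 / 16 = -2.69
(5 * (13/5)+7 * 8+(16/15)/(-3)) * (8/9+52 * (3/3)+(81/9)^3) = 21737293/405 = 53672.33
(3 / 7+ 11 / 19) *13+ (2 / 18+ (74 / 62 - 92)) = -2879414 / 37107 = -77.60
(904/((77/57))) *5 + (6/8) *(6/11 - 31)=1023525/308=3323.13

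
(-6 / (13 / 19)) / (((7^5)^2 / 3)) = -342 / 3672178237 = -0.00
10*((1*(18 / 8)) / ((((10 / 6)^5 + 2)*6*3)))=1215 / 14444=0.08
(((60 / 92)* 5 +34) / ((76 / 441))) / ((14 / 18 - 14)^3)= -0.09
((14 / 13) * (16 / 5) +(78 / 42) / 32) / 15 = 17007 / 72800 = 0.23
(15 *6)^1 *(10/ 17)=900/ 17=52.94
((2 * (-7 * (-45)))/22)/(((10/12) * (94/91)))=17199/517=33.27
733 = 733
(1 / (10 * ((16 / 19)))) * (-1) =-19 / 160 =-0.12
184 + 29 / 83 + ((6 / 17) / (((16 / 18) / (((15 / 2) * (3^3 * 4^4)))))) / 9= 3487157 / 1411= 2471.41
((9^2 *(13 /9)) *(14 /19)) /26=3.32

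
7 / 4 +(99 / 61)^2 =65251 / 14884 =4.38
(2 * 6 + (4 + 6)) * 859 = 18898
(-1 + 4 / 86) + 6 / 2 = 88 / 43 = 2.05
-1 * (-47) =47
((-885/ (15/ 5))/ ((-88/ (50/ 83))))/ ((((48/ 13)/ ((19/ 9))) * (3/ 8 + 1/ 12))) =1821625/ 723096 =2.52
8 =8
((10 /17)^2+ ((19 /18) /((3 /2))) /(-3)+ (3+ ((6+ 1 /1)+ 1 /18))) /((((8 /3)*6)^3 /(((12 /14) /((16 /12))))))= 0.00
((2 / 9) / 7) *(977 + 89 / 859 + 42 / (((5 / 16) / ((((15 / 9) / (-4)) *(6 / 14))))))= 1637432 / 54117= 30.26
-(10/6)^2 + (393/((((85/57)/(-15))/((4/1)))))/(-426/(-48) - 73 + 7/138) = 1320426191/5411457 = 244.01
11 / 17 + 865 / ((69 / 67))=985994 / 1173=840.57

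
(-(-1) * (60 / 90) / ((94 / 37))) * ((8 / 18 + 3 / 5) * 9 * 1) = 37 / 15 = 2.47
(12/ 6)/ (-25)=-0.08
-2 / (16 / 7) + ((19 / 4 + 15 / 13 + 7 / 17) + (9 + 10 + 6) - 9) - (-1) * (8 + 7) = 36.44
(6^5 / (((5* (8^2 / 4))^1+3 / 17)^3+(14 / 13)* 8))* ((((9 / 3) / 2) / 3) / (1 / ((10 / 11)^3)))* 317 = 8746476336000 / 4868259561253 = 1.80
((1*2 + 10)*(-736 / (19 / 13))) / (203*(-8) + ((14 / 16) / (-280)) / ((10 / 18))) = 183705600 / 49369771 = 3.72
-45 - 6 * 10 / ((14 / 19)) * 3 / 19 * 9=-1125 / 7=-160.71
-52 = -52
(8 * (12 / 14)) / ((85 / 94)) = 7.58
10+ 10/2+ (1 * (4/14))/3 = 317/21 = 15.10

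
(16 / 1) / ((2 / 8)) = 64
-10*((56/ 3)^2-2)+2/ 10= -155891/ 45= -3464.24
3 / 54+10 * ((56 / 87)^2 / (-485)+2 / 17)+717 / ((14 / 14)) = 5976232745 / 8320854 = 718.22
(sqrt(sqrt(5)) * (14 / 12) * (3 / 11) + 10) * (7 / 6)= 49 * 5^(1 / 4) / 132 + 35 / 3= 12.22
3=3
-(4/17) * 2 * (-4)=32/17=1.88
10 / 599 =0.02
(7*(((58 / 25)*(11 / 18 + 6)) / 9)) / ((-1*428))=-24157 / 866700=-0.03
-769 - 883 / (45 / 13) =-46084 / 45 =-1024.09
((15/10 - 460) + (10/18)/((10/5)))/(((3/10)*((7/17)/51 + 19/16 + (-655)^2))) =-38138752/10712612493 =-0.00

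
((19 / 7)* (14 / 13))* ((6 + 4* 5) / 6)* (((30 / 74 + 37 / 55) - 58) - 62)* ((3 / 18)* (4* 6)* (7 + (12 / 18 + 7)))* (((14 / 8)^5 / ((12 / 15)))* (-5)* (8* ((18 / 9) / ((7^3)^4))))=11495285 / 1096959276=0.01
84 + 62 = 146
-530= -530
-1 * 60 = -60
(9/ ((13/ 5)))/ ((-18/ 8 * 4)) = -5/ 13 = -0.38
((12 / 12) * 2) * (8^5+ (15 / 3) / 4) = 131077 / 2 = 65538.50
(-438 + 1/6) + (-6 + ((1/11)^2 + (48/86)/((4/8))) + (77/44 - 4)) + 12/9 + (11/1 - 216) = -13499193/20812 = -648.63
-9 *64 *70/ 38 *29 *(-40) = 23385600/ 19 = 1230821.05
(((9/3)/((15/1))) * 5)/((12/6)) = 1/2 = 0.50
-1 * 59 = -59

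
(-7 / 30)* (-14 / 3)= 49 / 45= 1.09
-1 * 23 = -23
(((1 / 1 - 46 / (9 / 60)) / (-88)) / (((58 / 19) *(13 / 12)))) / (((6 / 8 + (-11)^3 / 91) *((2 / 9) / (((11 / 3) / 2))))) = -365883 / 585916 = -0.62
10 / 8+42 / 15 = 81 / 20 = 4.05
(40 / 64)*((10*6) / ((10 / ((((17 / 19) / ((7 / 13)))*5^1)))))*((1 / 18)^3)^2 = 0.00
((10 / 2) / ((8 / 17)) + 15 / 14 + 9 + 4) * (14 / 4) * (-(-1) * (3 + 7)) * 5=34575 / 8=4321.88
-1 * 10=-10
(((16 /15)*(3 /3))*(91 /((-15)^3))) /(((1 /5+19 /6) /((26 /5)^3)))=-51181312 /42609375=-1.20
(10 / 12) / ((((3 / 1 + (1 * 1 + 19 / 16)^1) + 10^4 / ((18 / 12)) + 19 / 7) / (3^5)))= 13608 / 448531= 0.03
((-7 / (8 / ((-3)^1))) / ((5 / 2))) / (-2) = -21 / 40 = -0.52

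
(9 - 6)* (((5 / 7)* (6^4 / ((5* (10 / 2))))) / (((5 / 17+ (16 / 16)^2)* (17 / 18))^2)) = 314928 / 4235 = 74.36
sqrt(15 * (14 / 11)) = sqrt(2310) / 11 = 4.37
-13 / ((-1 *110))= 13 / 110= 0.12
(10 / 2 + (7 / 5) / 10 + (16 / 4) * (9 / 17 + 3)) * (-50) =-16369 / 17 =-962.88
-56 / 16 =-7 / 2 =-3.50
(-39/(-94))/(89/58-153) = -1131/412895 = -0.00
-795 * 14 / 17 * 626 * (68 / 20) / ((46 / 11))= -333222.52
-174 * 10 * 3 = -5220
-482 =-482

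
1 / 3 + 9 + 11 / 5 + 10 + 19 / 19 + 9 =473 / 15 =31.53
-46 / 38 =-23 / 19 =-1.21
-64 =-64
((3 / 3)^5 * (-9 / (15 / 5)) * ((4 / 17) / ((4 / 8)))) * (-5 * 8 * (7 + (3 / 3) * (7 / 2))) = 10080 / 17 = 592.94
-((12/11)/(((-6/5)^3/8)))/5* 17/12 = 425/297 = 1.43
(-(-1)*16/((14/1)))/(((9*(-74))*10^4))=-1/5827500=-0.00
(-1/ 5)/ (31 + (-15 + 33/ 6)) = -2/ 215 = -0.01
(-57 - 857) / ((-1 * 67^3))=914 / 300763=0.00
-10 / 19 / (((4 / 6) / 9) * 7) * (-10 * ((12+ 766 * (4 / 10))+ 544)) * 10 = 1663200 / 19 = 87536.84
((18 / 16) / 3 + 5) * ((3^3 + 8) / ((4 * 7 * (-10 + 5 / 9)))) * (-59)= 22833 / 544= 41.97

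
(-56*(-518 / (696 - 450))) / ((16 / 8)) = 7252 / 123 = 58.96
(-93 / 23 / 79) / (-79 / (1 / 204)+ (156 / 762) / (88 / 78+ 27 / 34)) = 10035413 / 3159814719088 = 0.00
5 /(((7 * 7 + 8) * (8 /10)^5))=15625 /58368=0.27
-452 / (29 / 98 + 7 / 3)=-132888 / 773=-171.91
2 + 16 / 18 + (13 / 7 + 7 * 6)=2945 / 63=46.75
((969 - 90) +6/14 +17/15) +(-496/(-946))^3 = 9785965860163/11111500785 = 880.71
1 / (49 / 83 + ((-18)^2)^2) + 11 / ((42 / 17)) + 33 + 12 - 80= -11178848645 / 365948394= -30.55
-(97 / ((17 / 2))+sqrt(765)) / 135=-0.29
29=29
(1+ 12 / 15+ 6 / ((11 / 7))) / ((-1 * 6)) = -103 / 110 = -0.94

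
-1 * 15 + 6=-9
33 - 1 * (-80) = 113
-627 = -627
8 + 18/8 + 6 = 65/4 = 16.25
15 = 15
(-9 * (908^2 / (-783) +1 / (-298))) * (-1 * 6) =-56859.77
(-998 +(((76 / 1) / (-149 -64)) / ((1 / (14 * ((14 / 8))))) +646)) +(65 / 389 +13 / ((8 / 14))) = -337.82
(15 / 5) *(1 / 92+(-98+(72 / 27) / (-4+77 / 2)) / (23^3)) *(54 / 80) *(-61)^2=951857847 / 44774560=21.26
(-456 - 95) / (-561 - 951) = 551 / 1512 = 0.36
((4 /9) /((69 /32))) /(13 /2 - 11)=-0.05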